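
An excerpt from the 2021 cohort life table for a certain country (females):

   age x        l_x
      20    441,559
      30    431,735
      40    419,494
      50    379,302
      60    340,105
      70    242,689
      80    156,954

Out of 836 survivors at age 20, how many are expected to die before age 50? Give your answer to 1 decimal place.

117.9

The relevant probability is 1 − 379,302/441,559 = 0.140994.
Expected number = 836 × 0.140994 = 117.9.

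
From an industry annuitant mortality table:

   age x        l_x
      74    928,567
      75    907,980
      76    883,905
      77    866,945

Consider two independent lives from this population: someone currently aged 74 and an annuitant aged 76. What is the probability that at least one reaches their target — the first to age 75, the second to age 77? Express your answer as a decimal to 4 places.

p₁ = l_75/l_74 = 907,980/928,567 = 0.977829; p₂ = l_77/l_76 = 866,945/883,905 = 0.980812.
P(at least one) = 1 − (1−p₁)(1−p₂) = 1 − 0.022171 × 0.019188 = 0.999575.

0.9996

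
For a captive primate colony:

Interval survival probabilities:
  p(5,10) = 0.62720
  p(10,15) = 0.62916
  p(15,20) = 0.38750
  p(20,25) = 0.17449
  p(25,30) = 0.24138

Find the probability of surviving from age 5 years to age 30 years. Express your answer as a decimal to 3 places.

The overall survival probability is 0.62720 × 0.62916 × 0.38750 × 0.17449 × 0.24138.
= 0.006440.

0.006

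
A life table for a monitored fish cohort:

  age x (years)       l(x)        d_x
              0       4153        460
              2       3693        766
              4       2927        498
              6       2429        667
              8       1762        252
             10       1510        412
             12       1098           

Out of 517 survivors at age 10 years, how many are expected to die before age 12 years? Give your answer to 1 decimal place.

The relevant probability is 1 − 1098/1510 = 0.272848.
Expected number = 517 × 0.272848 = 141.1.

141.1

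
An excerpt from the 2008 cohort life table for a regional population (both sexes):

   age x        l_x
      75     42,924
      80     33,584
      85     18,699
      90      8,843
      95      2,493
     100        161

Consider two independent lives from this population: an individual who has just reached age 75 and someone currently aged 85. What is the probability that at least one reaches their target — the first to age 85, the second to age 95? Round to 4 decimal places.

0.5109

p₁ = l_85/l_75 = 18,699/42,924 = 0.435630; p₂ = l_95/l_85 = 2,493/18,699 = 0.133323.
P(at least one) = 1 − (1−p₁)(1−p₂) = 1 − 0.564370 × 0.866677 = 0.510874.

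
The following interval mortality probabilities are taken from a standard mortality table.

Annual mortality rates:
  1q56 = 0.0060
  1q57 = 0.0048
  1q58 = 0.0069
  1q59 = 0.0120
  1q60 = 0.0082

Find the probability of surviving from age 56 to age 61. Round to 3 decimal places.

5p56 = (1 − 0.0060) × (1 − 0.0048) × (1 − 0.0069) × (1 − 0.0120) × (1 − 0.0082).
= 0.9940 × 0.9952 × 0.9931 × 0.9880 × 0.9918 = 0.962655.

0.963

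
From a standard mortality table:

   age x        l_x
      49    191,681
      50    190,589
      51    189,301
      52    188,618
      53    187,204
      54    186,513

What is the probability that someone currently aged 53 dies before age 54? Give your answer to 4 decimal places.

0.0037

P(die before 54 | alive at 53) = 1 − l_54/l_53 = 1 − 186,513/187,204 = (691)/187,204 = 0.003691.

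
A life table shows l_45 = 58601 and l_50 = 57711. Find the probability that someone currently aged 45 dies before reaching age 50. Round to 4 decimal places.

P(die before 50 | alive at 45) = 1 − l_50/l_45 = 1 − 57711/58601 = (890)/58601 = 0.015187.

0.0152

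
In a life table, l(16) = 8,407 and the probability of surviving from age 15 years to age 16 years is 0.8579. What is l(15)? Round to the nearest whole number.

9800

l(15) = l(16) / p = 8,407 / 0.8579 = 9800.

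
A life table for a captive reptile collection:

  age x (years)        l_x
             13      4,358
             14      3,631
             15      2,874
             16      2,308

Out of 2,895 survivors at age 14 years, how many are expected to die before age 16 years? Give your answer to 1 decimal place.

The relevant probability is 1 − 2,308/3,631 = 0.364362.
Expected number = 2,895 × 0.364362 = 1054.8.

1054.8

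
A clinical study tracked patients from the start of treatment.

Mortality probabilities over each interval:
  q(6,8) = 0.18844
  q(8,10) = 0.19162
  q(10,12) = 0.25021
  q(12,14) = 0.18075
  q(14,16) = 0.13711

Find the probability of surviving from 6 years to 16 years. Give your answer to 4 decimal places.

The overall survival probability is (1 − 0.18844) × (1 − 0.19162) × (1 − 0.25021) × (1 − 0.18075) × (1 − 0.13711).
= 0.81156 × 0.80838 × 0.74979 × 0.81925 × 0.86289 = 0.347734.

0.3477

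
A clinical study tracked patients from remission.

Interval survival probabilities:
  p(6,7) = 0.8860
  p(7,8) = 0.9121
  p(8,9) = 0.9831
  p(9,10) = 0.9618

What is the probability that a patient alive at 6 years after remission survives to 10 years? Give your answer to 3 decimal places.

0.764

P(survive 6→10) = 0.8860 × 0.9121 × 0.9831 × 0.9618.
= 0.764115.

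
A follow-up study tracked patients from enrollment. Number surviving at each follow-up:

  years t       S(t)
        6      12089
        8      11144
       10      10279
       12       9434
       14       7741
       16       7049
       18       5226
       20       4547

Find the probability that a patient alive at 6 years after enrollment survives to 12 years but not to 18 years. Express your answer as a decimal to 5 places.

0.34809

This is the probability of reaching 12 but not 18, conditional on being alive at 6: (S(12) − S(18)) / S(6).
= (9434 − 5226) / 12089 = 4208 / 12089 = 0.348085.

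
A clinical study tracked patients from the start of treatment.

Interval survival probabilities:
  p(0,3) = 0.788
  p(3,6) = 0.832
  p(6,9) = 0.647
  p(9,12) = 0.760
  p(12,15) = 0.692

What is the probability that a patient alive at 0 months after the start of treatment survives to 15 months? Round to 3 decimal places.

Survival from 0 to 15 is the product of surviving each interval: 0.788 × 0.832 × 0.647 × 0.760 × 0.692.
= 0.223087.

0.223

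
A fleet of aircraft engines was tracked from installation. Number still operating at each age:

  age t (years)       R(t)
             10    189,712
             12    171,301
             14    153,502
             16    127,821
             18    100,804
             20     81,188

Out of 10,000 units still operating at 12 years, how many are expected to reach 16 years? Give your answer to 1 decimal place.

7461.8

The relevant probability is 127,821/171,301 = 0.746178.
Expected number = 10,000 × 0.746178 = 7461.8.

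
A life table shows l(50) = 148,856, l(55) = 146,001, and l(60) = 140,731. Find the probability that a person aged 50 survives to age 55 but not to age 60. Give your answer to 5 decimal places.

This is the probability of reaching 55 but not 60, conditional on being alive at 50: (l(55) − l(60)) / l(50).
= (146,001 − 140,731) / 148,856 = 5,270 / 148,856 = 0.035403.

0.03540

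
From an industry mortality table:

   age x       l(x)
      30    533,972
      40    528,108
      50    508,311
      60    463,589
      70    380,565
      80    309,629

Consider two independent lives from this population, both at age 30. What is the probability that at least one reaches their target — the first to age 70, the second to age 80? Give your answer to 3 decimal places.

0.879

p₁ = l(70)/l(30) = 380,565/533,972 = 0.712706; p₂ = l(80)/l(30) = 309,629/533,972 = 0.579860.
P(at least one) = 1 − (1−p₁)(1−p₂) = 1 − 0.287294 × 0.420140 = 0.879296.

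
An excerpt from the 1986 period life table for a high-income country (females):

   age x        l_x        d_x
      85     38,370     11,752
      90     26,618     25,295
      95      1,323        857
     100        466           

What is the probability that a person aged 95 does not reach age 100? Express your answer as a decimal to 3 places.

P(die before 100 | alive at 95) = 1 − l_100/l_95 = 1 − 466/1,323 = (857)/1,323 = 0.647770.

0.648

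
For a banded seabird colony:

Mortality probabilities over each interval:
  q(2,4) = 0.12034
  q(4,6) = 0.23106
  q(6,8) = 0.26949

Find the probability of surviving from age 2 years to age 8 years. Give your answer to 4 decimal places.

0.4941

Survival from 2 to 8 is the product of surviving each interval: (1 − 0.12034) × (1 − 0.23106) × (1 − 0.26949).
= 0.87966 × 0.76894 × 0.73051 = 0.494121.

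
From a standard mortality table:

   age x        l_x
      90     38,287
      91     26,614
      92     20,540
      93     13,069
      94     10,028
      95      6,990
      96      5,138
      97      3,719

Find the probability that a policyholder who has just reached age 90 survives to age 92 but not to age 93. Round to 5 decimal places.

We want 2|1q90 = (l_92 − l_93)/l_90.
This is the probability of reaching 92 but not 93, conditional on being alive at 90: (l_92 − l_93) / l_90.
= (20,540 − 13,069) / 38,287 = 7,471 / 38,287 = 0.195132.

0.19513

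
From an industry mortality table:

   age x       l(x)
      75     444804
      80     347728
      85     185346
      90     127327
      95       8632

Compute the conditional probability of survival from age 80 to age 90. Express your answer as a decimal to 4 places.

0.3662

The conditional survival probability is l(90)/l(80) = 127327/347728 = 0.366168.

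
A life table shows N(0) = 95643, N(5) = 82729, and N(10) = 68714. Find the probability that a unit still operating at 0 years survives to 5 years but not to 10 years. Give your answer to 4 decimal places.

0.1465

This is the probability of reaching 5 but not 10, conditional on being operational at 0: (N(5) − N(10)) / N(0).
= (82729 − 68714) / 95643 = 14015 / 95643 = 0.146535.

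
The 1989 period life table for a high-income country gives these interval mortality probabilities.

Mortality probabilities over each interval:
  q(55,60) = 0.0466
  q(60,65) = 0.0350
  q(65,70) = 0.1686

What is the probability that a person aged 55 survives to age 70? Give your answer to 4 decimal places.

The overall survival probability is (1 − 0.0466) × (1 − 0.0350) × (1 − 0.1686).
= 0.9534 × 0.9650 × 0.8314 = 0.764914.

0.7649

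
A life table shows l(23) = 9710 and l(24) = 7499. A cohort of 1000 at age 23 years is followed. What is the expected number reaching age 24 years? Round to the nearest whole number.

772

The relevant probability is 7499/9710 = 0.772297.
Expected number = 1000 × 0.772297 = 772.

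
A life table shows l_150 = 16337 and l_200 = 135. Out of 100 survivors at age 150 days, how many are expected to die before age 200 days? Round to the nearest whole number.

99

The relevant probability is 1 − 135/16337 = 0.991737.
Expected number = 100 × 0.991737 = 99.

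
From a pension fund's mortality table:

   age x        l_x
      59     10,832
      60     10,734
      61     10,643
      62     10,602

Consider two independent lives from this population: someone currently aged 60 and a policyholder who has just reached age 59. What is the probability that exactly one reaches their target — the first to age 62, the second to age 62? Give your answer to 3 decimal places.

p₁ = l_62/l_60 = 10,602/10,734 = 0.987703; p₂ = l_62/l_59 = 10,602/10,832 = 0.978767.
P(exactly one) = p₁(1−p₂) + (1−p₁)p₂ = 0.020972 + 0.012036 = 0.033008.

0.033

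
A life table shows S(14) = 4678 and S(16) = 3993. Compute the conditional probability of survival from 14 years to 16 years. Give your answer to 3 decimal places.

0.854

The conditional survival probability is S(16)/S(14) = 3993/4678 = 0.853570.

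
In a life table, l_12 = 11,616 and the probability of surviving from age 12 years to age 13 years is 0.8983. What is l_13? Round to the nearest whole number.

l_13 = l_12 × p = 11,616 × 0.8983 = 10435.

10435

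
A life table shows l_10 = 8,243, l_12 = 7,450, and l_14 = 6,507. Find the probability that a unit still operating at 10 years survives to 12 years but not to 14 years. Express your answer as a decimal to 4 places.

0.1144

This is the probability of reaching 12 but not 14, conditional on being operational at 10: (l_12 − l_14) / l_10.
= (7,450 − 6,507) / 8,243 = 943 / 8,243 = 0.114400.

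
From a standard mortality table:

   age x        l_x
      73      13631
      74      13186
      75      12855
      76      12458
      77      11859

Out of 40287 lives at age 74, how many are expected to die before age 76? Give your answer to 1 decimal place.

The relevant probability is 1 − 12458/13186 = 0.055210.
Expected number = 40287 × 0.055210 = 2224.2.

2224.2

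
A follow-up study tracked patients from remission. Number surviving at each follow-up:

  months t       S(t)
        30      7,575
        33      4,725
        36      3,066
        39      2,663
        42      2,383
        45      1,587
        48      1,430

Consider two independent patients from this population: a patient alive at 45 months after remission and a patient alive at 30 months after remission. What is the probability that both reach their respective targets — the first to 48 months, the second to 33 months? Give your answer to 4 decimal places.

p₁ = S(48)/S(45) = 1,430/1,587 = 0.901071; p₂ = S(33)/S(30) = 4,725/7,575 = 0.623762.
P(both) = p₁ × p₂ = 0.901071 × 0.623762 = 0.562054.

0.5621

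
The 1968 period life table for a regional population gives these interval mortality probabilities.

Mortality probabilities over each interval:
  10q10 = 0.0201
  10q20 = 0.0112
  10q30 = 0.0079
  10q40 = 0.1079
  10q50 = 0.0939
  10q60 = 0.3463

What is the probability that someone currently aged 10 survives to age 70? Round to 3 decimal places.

Survival from 10 to 70 is the product of surviving each interval: (1 − 0.0201) × (1 − 0.0112) × (1 − 0.0079) × (1 − 0.1079) × (1 − 0.0939) × (1 − 0.3463).
= 0.9799 × 0.9888 × 0.9921 × 0.8921 × 0.9061 × 0.6537 = 0.507942.

0.508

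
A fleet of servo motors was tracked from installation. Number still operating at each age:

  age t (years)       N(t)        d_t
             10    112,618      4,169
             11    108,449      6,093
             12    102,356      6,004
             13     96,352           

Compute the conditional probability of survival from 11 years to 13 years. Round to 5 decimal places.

The conditional survival probability is N(13)/N(11) = 96,352/108,449 = 0.888454.

0.88845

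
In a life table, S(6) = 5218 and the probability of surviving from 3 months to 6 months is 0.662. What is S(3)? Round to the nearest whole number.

S(3) = S(6) / p = 5218 / 0.662 = 7882.

7882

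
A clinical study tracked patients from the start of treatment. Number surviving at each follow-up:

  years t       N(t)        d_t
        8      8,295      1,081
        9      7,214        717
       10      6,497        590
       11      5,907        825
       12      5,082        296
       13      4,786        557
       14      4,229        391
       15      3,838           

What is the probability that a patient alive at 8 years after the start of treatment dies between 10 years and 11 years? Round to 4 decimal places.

This is the probability of reaching 10 but not 11, conditional on being alive at 8: (N(10) − N(11)) / N(8).
= (6,497 − 5,907) / 8,295 = 590 / 8,295 = 0.071127.

0.0711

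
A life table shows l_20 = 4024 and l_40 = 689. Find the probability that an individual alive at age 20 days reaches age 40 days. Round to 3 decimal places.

0.171

The conditional survival probability is l_40/l_20 = 689/4024 = 0.171223.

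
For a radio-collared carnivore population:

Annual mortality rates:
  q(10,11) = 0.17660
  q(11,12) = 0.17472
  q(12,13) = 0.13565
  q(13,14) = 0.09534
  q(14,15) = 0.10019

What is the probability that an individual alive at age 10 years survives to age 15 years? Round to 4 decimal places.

Survival from 10 to 15 is the product of surviving each interval: (1 − 0.17660) × (1 − 0.17472) × (1 − 0.13565) × (1 − 0.09534) × (1 − 0.10019).
= 0.82340 × 0.82528 × 0.86435 × 0.90466 × 0.89981 = 0.478121.

0.4781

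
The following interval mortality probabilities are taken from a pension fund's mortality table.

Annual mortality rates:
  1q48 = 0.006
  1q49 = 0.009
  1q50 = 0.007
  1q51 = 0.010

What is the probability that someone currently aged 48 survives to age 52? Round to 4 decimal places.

0.9684

4p48 = (1 − 0.006) × (1 − 0.009) × (1 − 0.007) × (1 − 0.010).
= 0.994 × 0.991 × 0.993 × 0.990 = 0.968377.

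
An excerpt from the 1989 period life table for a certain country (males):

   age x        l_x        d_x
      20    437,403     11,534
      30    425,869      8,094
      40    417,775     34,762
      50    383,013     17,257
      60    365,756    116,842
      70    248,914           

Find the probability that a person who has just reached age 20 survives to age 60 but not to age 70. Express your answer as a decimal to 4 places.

0.2671

This is the probability of reaching 60 but not 70, conditional on being alive at 20: (l_60 − l_70) / l_20.
= (365,756 − 248,914) / 437,403 = 116,842 / 437,403 = 0.267127.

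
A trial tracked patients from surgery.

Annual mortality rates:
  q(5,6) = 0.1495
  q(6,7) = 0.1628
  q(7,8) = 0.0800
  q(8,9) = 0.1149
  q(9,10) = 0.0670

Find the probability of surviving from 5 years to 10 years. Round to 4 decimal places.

Survival from 5 to 10 is the product of surviving each interval: (1 − 0.1495) × (1 − 0.1628) × (1 − 0.0800) × (1 − 0.1149) × (1 − 0.0670).
= 0.8505 × 0.8372 × 0.9200 × 0.8851 × 0.9330 = 0.540960.

0.5410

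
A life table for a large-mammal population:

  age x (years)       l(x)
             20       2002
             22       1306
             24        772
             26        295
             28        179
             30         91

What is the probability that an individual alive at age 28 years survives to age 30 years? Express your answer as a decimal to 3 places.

The conditional survival probability is l(30)/l(28) = 91/179 = 0.508380.

0.508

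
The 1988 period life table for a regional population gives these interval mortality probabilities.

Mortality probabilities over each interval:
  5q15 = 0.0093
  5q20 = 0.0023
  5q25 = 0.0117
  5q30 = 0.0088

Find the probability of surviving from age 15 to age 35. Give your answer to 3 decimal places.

0.968

20p15 = (1 − 0.0093) × (1 − 0.0023) × (1 − 0.0117) × (1 − 0.0088).
= 0.9907 × 0.9977 × 0.9883 × 0.9912 = 0.968261.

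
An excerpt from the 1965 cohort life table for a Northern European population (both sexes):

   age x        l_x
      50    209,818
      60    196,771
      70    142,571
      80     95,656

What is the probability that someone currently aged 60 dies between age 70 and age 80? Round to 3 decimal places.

This is the probability of reaching 70 but not 80, conditional on being alive at 60: (l_70 − l_80) / l_60.
= (142,571 − 95,656) / 196,771 = 46,915 / 196,771 = 0.238424.

0.238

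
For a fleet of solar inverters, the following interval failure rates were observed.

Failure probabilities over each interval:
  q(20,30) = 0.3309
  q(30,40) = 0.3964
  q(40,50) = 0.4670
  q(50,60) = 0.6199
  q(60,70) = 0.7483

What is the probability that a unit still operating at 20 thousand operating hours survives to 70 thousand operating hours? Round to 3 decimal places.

Survival from 20 to 70 is the product of surviving each interval: (1 − 0.3309) × (1 − 0.3964) × (1 − 0.4670) × (1 − 0.6199) × (1 − 0.7483).
= 0.6691 × 0.6036 × 0.5330 × 0.3801 × 0.2517 = 0.020594.

0.021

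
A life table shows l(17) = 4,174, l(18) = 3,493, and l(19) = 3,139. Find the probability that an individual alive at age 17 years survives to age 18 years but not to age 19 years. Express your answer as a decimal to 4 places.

0.0848

This is the probability of reaching 18 but not 19, conditional on being alive at 17: (l(18) − l(19)) / l(17).
= (3,493 − 3,139) / 4,174 = 354 / 4,174 = 0.084811.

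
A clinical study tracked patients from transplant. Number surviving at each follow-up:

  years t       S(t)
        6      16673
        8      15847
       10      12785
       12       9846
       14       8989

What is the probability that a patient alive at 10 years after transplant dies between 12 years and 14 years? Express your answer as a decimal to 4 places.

0.0670

This is the probability of reaching 12 but not 14, conditional on being alive at 10: (S(12) − S(14)) / S(10).
= (9846 − 8989) / 12785 = 857 / 12785 = 0.067032.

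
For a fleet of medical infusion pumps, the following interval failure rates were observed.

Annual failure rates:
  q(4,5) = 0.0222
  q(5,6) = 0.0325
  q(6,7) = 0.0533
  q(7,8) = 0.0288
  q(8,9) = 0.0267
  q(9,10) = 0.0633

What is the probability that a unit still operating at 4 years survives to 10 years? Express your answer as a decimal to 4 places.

0.7930

Chaining the interval survival probabilities: (1 − 0.0222) × (1 − 0.0325) × (1 − 0.0533) × (1 − 0.0288) × (1 − 0.0267) × (1 − 0.0633).
= 0.9778 × 0.9675 × 0.9467 × 0.9712 × 0.9733 × 0.9367 = 0.792993.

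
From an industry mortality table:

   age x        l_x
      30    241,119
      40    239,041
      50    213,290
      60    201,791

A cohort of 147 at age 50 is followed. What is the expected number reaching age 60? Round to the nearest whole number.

The relevant probability is 201,791/213,290 = 0.946087.
Expected number = 147 × 0.946087 = 139.

139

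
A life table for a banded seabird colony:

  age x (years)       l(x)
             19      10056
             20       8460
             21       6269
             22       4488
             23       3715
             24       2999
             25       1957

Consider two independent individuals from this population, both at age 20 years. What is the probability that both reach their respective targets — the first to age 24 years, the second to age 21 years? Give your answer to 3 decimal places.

p₁ = l(24)/l(20) = 2999/8460 = 0.354492; p₂ = l(21)/l(20) = 6269/8460 = 0.741017.
P(both) = p₁ × p₂ = 0.354492 × 0.741017 = 0.262685.

0.263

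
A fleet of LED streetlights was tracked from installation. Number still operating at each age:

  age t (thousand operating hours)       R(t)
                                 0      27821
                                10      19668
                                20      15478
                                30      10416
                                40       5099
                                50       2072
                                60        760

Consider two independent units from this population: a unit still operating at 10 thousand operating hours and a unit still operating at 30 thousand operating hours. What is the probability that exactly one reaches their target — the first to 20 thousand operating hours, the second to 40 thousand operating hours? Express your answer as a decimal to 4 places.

p₁ = R(20)/R(10) = 15478/19668 = 0.786964; p₂ = R(40)/R(30) = 5099/10416 = 0.489535.
P(exactly one) = p₁(1−p₂) + (1−p₁)p₂ = 0.401718 + 0.104289 = 0.506006.

0.5060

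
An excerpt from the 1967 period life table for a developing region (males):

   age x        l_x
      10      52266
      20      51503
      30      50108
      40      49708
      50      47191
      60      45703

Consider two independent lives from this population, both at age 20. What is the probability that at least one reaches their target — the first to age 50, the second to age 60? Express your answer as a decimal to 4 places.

0.9906

p₁ = l_50/l_20 = 47191/51503 = 0.916277; p₂ = l_60/l_20 = 45703/51503 = 0.887385.
P(at least one) = 1 − (1−p₁)(1−p₂) = 1 − 0.083723 × 0.112615 = 0.990572.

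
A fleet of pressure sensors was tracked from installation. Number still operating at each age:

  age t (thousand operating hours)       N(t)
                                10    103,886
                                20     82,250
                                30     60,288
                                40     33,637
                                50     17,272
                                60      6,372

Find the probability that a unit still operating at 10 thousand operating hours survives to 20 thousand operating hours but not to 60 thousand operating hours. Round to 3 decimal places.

0.730

This is the probability of reaching 20 but not 60, conditional on being operational at 10: (N(20) − N(60)) / N(10).
= (82,250 − 6,372) / 103,886 = 75,878 / 103,886 = 0.730397.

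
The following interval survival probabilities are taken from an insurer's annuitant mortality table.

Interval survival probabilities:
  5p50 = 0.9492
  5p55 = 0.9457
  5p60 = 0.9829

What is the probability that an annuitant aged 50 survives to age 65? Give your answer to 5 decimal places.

Survival from 50 to 65 is the product of surviving each interval: 0.9492 × 0.9457 × 0.9829.
= 0.882308.

0.88231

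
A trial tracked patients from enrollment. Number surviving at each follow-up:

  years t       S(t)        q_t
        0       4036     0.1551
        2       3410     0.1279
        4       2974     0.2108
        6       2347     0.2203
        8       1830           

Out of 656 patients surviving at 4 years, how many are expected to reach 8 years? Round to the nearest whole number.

404

The relevant probability is 1830/2974 = 0.615333.
Expected number = 656 × 0.615333 = 404.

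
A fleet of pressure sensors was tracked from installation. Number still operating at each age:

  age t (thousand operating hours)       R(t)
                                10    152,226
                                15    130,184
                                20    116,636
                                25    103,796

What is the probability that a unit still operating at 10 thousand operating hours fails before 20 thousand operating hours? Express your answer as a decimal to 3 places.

0.234

P(fail before 20 | operational at 10) = 1 − R(20)/R(10) = 1 − 116,636/152,226 = (35,590)/152,226 = 0.233797.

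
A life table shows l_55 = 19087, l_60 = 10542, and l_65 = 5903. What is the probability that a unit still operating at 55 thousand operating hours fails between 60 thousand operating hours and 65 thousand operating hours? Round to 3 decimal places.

This is the probability of reaching 60 but not 65, conditional on being operational at 55: (l_60 − l_65) / l_55.
= (10542 − 5903) / 19087 = 4639 / 19087 = 0.243045.

0.243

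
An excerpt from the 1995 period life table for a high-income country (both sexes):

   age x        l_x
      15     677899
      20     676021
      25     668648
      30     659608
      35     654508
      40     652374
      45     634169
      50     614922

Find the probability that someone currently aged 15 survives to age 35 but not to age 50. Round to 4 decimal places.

We want 20|15q15 = (l_35 − l_50)/l_15.
This is the probability of reaching 35 but not 50, conditional on being alive at 15: (l_35 − l_50) / l_15.
= (654508 − 614922) / 677899 = 39586 / 677899 = 0.058395.

0.0584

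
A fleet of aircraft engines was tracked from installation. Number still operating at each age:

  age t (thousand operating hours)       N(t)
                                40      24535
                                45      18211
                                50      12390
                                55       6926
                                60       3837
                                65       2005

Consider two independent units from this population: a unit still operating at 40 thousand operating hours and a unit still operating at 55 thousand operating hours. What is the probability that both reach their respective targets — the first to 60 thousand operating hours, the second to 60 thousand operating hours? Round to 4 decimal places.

p₁ = N(60)/N(40) = 3837/24535 = 0.156389; p₂ = N(60)/N(55) = 3837/6926 = 0.553999.
P(both) = p₁ × p₂ = 0.156389 × 0.553999 = 0.086639.

0.0866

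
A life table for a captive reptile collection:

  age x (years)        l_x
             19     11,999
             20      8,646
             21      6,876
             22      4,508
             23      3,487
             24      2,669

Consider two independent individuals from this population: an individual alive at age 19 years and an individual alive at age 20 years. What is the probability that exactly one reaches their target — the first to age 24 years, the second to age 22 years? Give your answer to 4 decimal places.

p₁ = l_24/l_19 = 2,669/11,999 = 0.222435; p₂ = l_22/l_20 = 4,508/8,646 = 0.521397.
P(exactly one) = p₁(1−p₂) + (1−p₁)p₂ = 0.106458 + 0.405420 = 0.511878.

0.5119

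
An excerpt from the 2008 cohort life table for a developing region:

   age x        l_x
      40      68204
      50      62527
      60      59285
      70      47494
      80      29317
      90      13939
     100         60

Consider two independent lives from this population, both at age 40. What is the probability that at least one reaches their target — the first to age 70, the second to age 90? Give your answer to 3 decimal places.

p₁ = l_70/l_40 = 47494/68204 = 0.696352; p₂ = l_90/l_40 = 13939/68204 = 0.204372.
P(at least one) = 1 − (1−p₁)(1−p₂) = 1 − 0.303648 × 0.795628 = 0.758409.

0.758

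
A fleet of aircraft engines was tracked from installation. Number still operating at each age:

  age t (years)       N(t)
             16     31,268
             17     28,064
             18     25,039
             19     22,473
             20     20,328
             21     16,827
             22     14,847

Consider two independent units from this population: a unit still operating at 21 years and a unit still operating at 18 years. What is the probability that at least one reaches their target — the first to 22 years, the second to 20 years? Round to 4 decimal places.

p₁ = N(22)/N(21) = 14,847/16,827 = 0.882332; p₂ = N(20)/N(18) = 20,328/25,039 = 0.811854.
P(at least one) = 1 − (1−p₁)(1−p₂) = 1 − 0.117668 × 0.188146 = 0.977861.

0.9779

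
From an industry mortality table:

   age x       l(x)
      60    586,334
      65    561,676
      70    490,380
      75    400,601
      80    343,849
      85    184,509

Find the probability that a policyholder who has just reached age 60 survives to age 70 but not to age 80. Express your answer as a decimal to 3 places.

This is the probability of reaching 70 but not 80, conditional on being alive at 60: (l(70) − l(80)) / l(60).
= (490,380 − 343,849) / 586,334 = 146,531 / 586,334 = 0.249910.

0.250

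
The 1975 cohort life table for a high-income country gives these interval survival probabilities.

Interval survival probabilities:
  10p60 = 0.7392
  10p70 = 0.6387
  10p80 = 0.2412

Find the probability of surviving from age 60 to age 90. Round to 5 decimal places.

0.11388

Survival from 60 to 90 is the product of surviving each interval: 0.7392 × 0.6387 × 0.2412.
= 0.113877.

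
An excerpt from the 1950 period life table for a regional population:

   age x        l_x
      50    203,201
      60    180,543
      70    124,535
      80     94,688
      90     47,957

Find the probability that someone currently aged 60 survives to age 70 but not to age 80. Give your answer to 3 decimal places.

This is the probability of reaching 70 but not 80, conditional on being alive at 60: (l_70 − l_80) / l_60.
= (124,535 − 94,688) / 180,543 = 29,847 / 180,543 = 0.165318.

0.165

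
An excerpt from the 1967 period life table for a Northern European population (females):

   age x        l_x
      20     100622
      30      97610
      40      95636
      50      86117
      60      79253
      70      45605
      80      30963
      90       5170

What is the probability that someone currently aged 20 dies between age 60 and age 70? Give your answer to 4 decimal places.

0.3344

We want 40|10q20 = (l_60 − l_70)/l_20.
This is the probability of reaching 60 but not 70, conditional on being alive at 20: (l_60 − l_70) / l_20.
= (79253 − 45605) / 100622 = 33648 / 100622 = 0.334400.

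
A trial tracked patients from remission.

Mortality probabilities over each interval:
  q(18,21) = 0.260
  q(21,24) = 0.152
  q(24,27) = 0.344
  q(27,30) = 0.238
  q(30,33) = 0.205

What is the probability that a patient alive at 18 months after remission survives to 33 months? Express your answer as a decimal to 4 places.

The overall survival probability is (1 − 0.260) × (1 − 0.152) × (1 − 0.344) × (1 − 0.238) × (1 − 0.205).
= 0.740 × 0.848 × 0.656 × 0.762 × 0.795 = 0.249375.

0.2494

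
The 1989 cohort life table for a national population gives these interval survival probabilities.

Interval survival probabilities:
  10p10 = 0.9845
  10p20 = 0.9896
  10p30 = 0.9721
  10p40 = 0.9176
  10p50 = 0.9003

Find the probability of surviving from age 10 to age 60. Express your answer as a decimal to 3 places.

0.782

Chaining the interval survival probabilities: 0.9845 × 0.9896 × 0.9721 × 0.9176 × 0.9003.
= 0.782397.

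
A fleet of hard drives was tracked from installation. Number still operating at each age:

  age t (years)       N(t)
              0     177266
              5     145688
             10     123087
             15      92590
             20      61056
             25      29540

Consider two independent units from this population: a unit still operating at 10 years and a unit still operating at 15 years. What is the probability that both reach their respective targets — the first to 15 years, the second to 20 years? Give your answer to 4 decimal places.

0.4960

p₁ = N(15)/N(10) = 92590/123087 = 0.752232; p₂ = N(20)/N(15) = 61056/92590 = 0.659423.
P(both) = p₁ × p₂ = 0.752232 × 0.659423 = 0.496039.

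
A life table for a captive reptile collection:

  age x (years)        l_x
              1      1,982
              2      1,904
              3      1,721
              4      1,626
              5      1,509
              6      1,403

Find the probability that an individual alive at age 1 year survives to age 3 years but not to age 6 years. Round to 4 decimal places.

0.1604

This is the probability of reaching 3 but not 6, conditional on being alive at 1: (l_3 − l_6) / l_1.
= (1,721 − 1,403) / 1,982 = 318 / 1,982 = 0.160444.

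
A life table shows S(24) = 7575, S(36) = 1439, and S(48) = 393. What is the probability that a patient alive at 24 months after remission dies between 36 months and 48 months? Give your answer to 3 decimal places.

0.138

This is the probability of reaching 36 but not 48, conditional on being alive at 24: (S(36) − S(48)) / S(24).
= (1439 − 393) / 7575 = 1046 / 7575 = 0.138086.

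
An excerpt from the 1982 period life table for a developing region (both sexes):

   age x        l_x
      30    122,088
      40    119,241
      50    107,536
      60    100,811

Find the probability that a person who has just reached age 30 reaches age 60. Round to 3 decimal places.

0.826

The conditional survival probability is l_60/l_30 = 100,811/122,088 = 0.825724.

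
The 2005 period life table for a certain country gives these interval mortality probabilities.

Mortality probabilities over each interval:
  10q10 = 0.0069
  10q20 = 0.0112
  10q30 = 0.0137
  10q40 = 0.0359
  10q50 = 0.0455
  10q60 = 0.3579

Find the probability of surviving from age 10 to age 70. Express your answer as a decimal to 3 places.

60p10 = (1 − 0.0069) × (1 − 0.0112) × (1 − 0.0137) × (1 − 0.0359) × (1 − 0.0455) × (1 − 0.3579).
= 0.9931 × 0.9888 × 0.9863 × 0.9641 × 0.9545 × 0.6421 = 0.572283.

0.572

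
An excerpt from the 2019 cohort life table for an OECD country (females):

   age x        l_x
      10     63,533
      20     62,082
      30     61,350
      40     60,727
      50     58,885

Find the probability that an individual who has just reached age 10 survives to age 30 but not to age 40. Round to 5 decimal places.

0.00981

This is the probability of reaching 30 but not 40, conditional on being alive at 10: (l_30 − l_40) / l_10.
= (61,350 − 60,727) / 63,533 = 623 / 63,533 = 0.009806.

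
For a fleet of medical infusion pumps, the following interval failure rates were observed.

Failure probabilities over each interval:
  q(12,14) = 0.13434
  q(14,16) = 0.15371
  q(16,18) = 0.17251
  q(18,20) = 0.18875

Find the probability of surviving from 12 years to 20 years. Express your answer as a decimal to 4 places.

0.4918

Chaining the interval survival probabilities: (1 − 0.13434) × (1 − 0.15371) × (1 − 0.17251) × (1 − 0.18875).
= 0.86566 × 0.84629 × 0.82749 × 0.81125 = 0.491795.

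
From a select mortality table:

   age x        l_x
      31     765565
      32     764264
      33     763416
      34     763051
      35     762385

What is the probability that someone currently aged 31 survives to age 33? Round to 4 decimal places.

We want 2p31 = l_33/l_31.
The conditional survival probability is l_33/l_31 = 763416/765565 = 0.997193.

0.9972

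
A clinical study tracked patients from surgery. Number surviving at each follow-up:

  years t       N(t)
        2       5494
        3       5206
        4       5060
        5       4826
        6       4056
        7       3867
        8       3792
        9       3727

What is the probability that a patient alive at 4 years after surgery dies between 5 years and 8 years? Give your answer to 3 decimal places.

This is the probability of reaching 5 but not 8, conditional on being alive at 4: (N(5) − N(8)) / N(4).
= (4826 − 3792) / 5060 = 1034 / 5060 = 0.204348.

0.204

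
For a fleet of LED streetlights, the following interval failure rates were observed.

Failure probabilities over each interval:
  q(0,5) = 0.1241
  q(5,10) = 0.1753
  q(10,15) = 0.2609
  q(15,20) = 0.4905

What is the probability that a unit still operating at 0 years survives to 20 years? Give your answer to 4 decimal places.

P(survive 0→20) = (1 − 0.1241) × (1 − 0.1753) × (1 − 0.2609) × (1 − 0.4905).
= 0.8759 × 0.8247 × 0.7391 × 0.5095 = 0.272018.

0.2720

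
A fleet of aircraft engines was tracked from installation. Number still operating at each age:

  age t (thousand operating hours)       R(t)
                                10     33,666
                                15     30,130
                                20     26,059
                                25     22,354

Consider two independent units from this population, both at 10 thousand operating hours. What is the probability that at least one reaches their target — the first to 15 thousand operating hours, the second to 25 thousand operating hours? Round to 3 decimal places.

0.965

p₁ = R(15)/R(10) = 30,130/33,666 = 0.894968; p₂ = R(25)/R(10) = 22,354/33,666 = 0.663993.
P(at least one) = 1 − (1−p₁)(1−p₂) = 1 − 0.105032 × 0.336007 = 0.964709.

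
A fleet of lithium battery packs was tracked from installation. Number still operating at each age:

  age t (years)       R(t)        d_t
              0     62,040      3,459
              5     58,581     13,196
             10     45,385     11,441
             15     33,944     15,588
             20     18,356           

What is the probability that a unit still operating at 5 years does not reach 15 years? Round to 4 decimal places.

0.4206

P(fail before 15 | operational at 5) = 1 − R(15)/R(5) = 1 − 33,944/58,581 = (24,637)/58,581 = 0.420563.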